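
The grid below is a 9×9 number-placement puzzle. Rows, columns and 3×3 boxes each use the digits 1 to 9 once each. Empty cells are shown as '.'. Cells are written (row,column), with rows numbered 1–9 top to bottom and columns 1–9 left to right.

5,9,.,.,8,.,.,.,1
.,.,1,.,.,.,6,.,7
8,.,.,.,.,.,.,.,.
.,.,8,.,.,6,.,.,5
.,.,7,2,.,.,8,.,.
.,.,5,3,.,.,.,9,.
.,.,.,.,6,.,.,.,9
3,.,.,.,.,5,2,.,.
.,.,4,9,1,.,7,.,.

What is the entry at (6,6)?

8

(7,3) = 2: row 7 has {6,9}; col 3 has {1,4,5,7,8}; box has {3,4} → only 2 remains.
(9,1) = 6: row 9 has {1,4,7,9}; col 1 has {3,5,8}; box has {2,3,4} → only 6 remains.
(8,3) = 9: row 8 has {2,3,5}; col 3 has {1,2,4,5,7,8}; box has {2,3,4,6} → only 9 remains.
(2,8) = 8: in row 2, 8 can only go here (every other open cell in that row sees an 8).
(5,5) = 5: in row 5, 5 can only go here (every other open cell in that row sees a 5).
(2,4) = 5: in row 2, 5 can only go here (every other open cell in that row sees a 5).
(6,6) = 8: in row 6, 8 can only go here (every other open cell in that row sees an 8).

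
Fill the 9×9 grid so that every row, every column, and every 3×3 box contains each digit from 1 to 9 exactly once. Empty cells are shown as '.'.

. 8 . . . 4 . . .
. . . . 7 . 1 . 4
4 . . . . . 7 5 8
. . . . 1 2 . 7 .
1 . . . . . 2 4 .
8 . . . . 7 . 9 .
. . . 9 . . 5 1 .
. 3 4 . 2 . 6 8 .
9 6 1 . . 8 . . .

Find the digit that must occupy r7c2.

7

r6c7 = 3: row 6 has {7,8,9}; col 7 has {1,2,5,6,7}; box has {2,4,7,9} → only 3 remains.
r9c7 = 4: row 9 has {1,6,8,9}; col 7 has {1,2,3,5,6,7}; box has {1,5,6,8} → only 4 remains.
r1c7 = 9: row 1 has {4,8}; col 7 has {1,2,3,4,5,6,7}; box has {1,4,5,7,8} → only 9 remains.
r4c7 = 8: row 4 has {1,2,7}; col 7 has {1,2,3,4,5,6,7,9}; box has {2,3,4,7,9} → only 8 remains.
r1c4 = 1: in row 1, 1 can only go here (every other open cell in that row sees a 1).
r2c4 = 8: in row 2, 8 can only go here (every other open cell in that row sees an 8).
r3c2 = 1: in row 3, 1 can only go here (every other open cell in that row sees a 1).
r5c5 = 8: in row 5, 8 can only go here (every other open cell in that row sees an 8).
r6c9 = 1: in row 6, 1 can only go here (every other open cell in that row sees a 1).
r7c5 = 4: in row 7, 4 can only go here (every other open cell in that row sees a 4).
r7c3 = 8: in row 7, 8 can only go here (every other open cell in that row sees an 8).
r7c6 = 6: in row 7, 6 can only go here (every other open cell in that row sees a 6).
r7c9 = 3: in row 7, 3 can only go here (every other open cell in that row sees a 3).
r9c8 = 2: row 9 has {1,4,6,8,9}; col 8 has {1,4,5,7,8,9}; box has {1,3,4,5,6,8} → only 2 remains.
r9c9 = 7: row 9 has {1,2,4,6,8,9}; col 9 has {1,3,4,8}; box has {1,2,3,4,5,6,8} → only 7 remains.
r8c9 = 9: row 8 has {2,3,4,6,8}; col 9 has {1,3,4,7,8}; box has {1,2,3,4,5,6,7,8} → only 9 remains.
r8c6 = 1: in row 8, 1 can only go here (every other open cell in that row sees a 1).
r3c4 = 2: in column 4, 2 can only go here (every other open cell in that column sees a 2).
r8c4 = 7: in column 4, 7 can only go here (every other open cell in that column sees a 7).
r8c1 = 5: row 8 has {1,2,3,4,6,7,8,9}; col 1 has {1,4,8,9}; box has {1,3,4,6,8,9} → only 5 remains.
r3c5 = 9: in column 5, 9 can only go here (every other open cell in that column sees a 9).
r3c6 = 3: row 3 has {1,2,4,5,7,8,9}; col 6 has {1,2,4,6,7,8}; box has {1,2,4,7,8,9} → only 3 remains.
r2c6 = 5: row 2 has {1,4,7,8}; col 6 has {1,2,3,4,6,7,8}; box has {1,2,3,4,7,8,9} → only 5 remains.
r3c3 = 6: row 3 has {1,2,3,4,5,7,8,9}; col 3 has {1,4,8}; box has {1,4,8} → only 6 remains.
r5c6 = 9: row 5 has {1,2,4,8}; col 6 has {1,2,3,4,5,6,7,8}; box has {1,2,7,8} → only 9 remains.
r1c5 = 6: row 1 has {1,4,8,9}; col 5 has {1,2,4,7,8,9}; box has {1,2,3,4,5,7,8,9} → only 6 remains.
r1c8 = 3: row 1 has {1,4,6,8,9}; col 8 has {1,2,4,5,7,8,9}; box has {1,4,5,7,8,9} → only 3 remains.
r1c9 = 2: row 1 has {1,3,4,6,8,9}; col 9 has {1,3,4,7,8,9}; box has {1,3,4,5,7,8,9} → only 2 remains.
r2c8 = 6: row 2 has {1,4,5,7,8}; col 8 has {1,2,3,4,5,7,8,9}; box has {1,2,3,4,5,7,8,9} → only 6 remains.
r6c5 = 5: row 6 has {1,3,7,8,9}; col 5 has {1,2,4,6,7,8,9}; box has {1,2,7,8,9} → only 5 remains.
r9c5 = 3: row 9 has {1,2,4,6,7,8,9}; col 5 has {1,2,4,5,6,7,8,9}; box has {1,2,4,6,7,8,9} → only 3 remains.
r1c1 = 7: row 1 has {1,2,3,4,6,8,9}; col 1 has {1,4,5,8,9}; box has {1,4,6,8} → only 7 remains.
r1c3 = 5: row 1 has {1,2,3,4,6,7,8,9}; col 3 has {1,4,6,8}; box has {1,4,6,7,8} → only 5 remains.
r6c3 = 2: row 6 has {1,3,5,7,8,9}; col 3 has {1,4,5,6,8}; box has {1,8} → only 2 remains.
r7c1 = 2: row 7 has {1,3,4,5,6,8,9}; col 1 has {1,4,5,7,8,9}; box has {1,3,4,5,6,8,9} → only 2 remains.
r7c2 = 7: row 7 has {1,2,3,4,5,6,8,9}; col 2 has {1,3,6,8}; box has {1,2,3,4,5,6,8,9} → only 7 remains.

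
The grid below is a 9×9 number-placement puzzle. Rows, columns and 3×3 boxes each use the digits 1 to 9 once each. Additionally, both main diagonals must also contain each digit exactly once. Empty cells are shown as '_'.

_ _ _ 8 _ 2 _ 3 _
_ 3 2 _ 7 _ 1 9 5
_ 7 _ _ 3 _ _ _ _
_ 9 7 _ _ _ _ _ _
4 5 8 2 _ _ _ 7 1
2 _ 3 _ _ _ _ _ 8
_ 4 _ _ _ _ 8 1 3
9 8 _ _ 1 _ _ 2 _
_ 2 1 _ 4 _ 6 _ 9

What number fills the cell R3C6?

R5C5 = 6 (sole candidate).
R7C3 = 5 (sole candidate).
R8C3 = 6 (sole candidate).
R9C8 = 5 (sole candidate).
R3C3 = 4 (sole candidate).
R3C7 = 2 (sole candidate).
R3C9 = 6 (sole candidate).
R7C1 = 7 (sole candidate).
R9C1 = 3 (sole candidate).
R9C4 = 7 (sole candidate).
R9C6 = 8 (sole candidate).
R1C3 = 9 (sole candidate).
R1C5 = 5 (sole candidate).
R3C8 = 8 (sole candidate).
R4C5 = 8 (sole candidate).
R6C5 = 9 (sole candidate).
R7C5 = 2 (sole candidate).
R1C1 = 1 (sole candidate).
R1C2 = 6 (sole candidate).
R2C1 = 8 (sole candidate).
R3C1 = 5 (sole candidate).
R4C1 = 6 (sole candidate).
R4C4 = 5 (sole candidate).
R4C8 = 4 (sole candidate).
R4C9 = 2 (sole candidate).
R5C6 = 3 (sole candidate).
R5C7 = 9 (sole candidate).
R6C2 = 1 (sole candidate).
R6C4 = 4 (sole candidate).
R6C6 = 7 (sole candidate).
R6C7 = 5 (sole candidate).
R6C8 = 6 (sole candidate).
R8C4 = 3 (sole candidate).
R8C6 = 5 (sole candidate).
R1C9 = 7 (sole candidate).
R2C4 = 6 (sole candidate).
R2C6 = 4 (sole candidate).
R4C6 = 1 (sole candidate).
R4C7 = 3 (sole candidate).
R7C4 = 9 (sole candidate).
R7C6 = 6 (sole candidate).
R8C9 = 4 (sole candidate).
R1C7 = 4 (sole candidate).
R3C4 = 1 (sole candidate).
R3C6 = 9: row 3 has {1,2,3,4,5,6,7,8}; col 6 has {1,2,3,4,5,6,7,8}; box has {1,2,3,4,5,6,7,8} → only 9 remains.

9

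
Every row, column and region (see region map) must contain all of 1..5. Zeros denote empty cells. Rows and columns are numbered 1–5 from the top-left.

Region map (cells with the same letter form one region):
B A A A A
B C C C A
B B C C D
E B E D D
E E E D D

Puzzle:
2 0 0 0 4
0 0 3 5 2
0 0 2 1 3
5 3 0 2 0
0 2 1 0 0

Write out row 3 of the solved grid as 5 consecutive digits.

r1c3 = 5 (sole candidate).
r1c4 = 3 (sole candidate).
r2c2 = 4 (sole candidate).
r3c1 = 4: row 3 has {1,2,3}; col 1 has {2,5}; region has {2,3} → only 4 remains.
r3c2 = 5: row 3 has {1,2,3,4}; col 2 has {2,3,4}; region has {2,3,4} → only 5 remains.

45213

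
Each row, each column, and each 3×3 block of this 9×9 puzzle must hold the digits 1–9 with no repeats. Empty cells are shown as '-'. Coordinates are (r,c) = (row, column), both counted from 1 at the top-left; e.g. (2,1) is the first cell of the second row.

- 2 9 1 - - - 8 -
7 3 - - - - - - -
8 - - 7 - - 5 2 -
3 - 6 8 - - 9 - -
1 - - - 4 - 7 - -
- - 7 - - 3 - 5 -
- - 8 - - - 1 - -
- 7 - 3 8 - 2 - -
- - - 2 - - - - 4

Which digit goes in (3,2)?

(1,9) = 7: in row 1, 7 can only go here (every other open cell in that row sees a 7).
(2,6) = 8: in row 2, 8 can only go here (every other open cell in that row sees an 8).
(2,5) = 2: in row 2, 2 can only go here (every other open cell in that row sees a 2).
(7,1) = 2: in row 7, 2 can only go here (every other open cell in that row sees a 2).
(6,9) = 2: in row 6, 2 can only go here (every other open cell in that row sees a 2).
(4,9) = 1: row 4 has {3,6,8,9}; col 9 has {2,4,7}; box has {2,5,7,9} → only 1 remains.
(4,8) = 4: row 4 has {1,3,6,8,9}; col 8 has {2,5,8}; box has {1,2,5,7,9} → only 4 remains.
(4,2) = 5: row 4 has {1,3,4,6,8,9}; col 2 has {2,3,7}; box has {1,3,6,7} → only 5 remains.
(4,5) = 7: row 4 has {1,3,4,5,6,8,9}; col 5 has {2,4,8}; box has {3,4,8} → only 7 remains.
(4,6) = 2: row 4 has {1,3,4,5,6,7,8,9}; col 6 has {3,8}; box has {3,4,7,8} → only 2 remains.
(5,3) = 2: row 5 has {1,4,7}; col 3 has {6,7,8,9}; box has {1,3,5,6,7} → only 2 remains.
(6,5) = 1: in row 6, 1 can only go here (every other open cell in that row sees a 1).
(9,7) = 8: in row 9, 8 can only go here (every other open cell in that row sees an 8).
(6,7) = 6: row 6 has {1,2,3,5,7}; col 7 has {1,2,5,7,8,9}; box has {1,2,4,5,7,9} → only 6 remains.
(2,7) = 4: row 2 has {2,3,7,8}; col 7 has {1,2,5,6,7,8,9}; box has {2,5,7,8} → only 4 remains.
(5,8) = 3: row 5 has {1,2,4,7}; col 8 has {2,4,5,8}; box has {1,2,4,5,6,7,9} → only 3 remains.
(5,9) = 8: row 5 has {1,2,3,4,7}; col 9 has {1,2,4,7}; box has {1,2,3,4,5,6,7,9} → only 8 remains.
(6,4) = 9: row 6 has {1,2,3,5,6,7}; col 4 has {1,2,3,7,8}; box has {1,2,3,4,7,8} → only 9 remains.
(1,7) = 3: row 1 has {1,2,7,8,9}; col 7 has {1,2,4,5,6,7,8,9}; box has {2,4,5,7,8} → only 3 remains.
(5,2) = 9: row 5 has {1,2,3,4,7,8}; col 2 has {2,3,5,7}; box has {1,2,3,5,6,7} → only 9 remains.
(6,1) = 4: row 6 has {1,2,3,5,6,7,9}; col 1 has {1,2,3,7,8}; box has {1,2,3,5,6,7,9} → only 4 remains.
(6,2) = 8: row 6 has {1,2,3,4,5,6,7,9}; col 2 has {2,3,5,7,9}; box has {1,2,3,4,5,6,7,9} → only 8 remains.
(1,6) = 4: in row 1, 4 can only go here (every other open cell in that row sees a 4).
(3,5) = 3: in row 3, 3 can only go here (every other open cell in that row sees a 3).
(7,9) = 3: in row 7, 3 can only go here (every other open cell in that row sees a 3).
(8,3) = 4: in row 8, 4 can only go here (every other open cell in that row sees a 4).
(3,3) = 1: row 3 has {2,3,5,7,8}; col 3 has {2,4,6,7,8,9}; box has {2,3,7,8,9} → only 1 remains.
(7,2) = 6: row 7 has {1,2,3,8}; col 2 has {2,3,5,7,8,9}; box has {2,4,7,8} → only 6 remains.
(9,2) = 1: row 9 has {2,4,8}; col 2 has {2,3,5,6,7,8,9}; box has {2,4,6,7,8} → only 1 remains.
(2,3) = 5: row 2 has {2,3,4,7,8}; col 3 has {1,2,4,6,7,8,9}; box has {1,2,3,7,8,9} → only 5 remains.
(2,4) = 6: row 2 has {2,3,4,5,7,8}; col 4 has {1,2,3,7,8,9}; box has {1,2,3,4,7,8} → only 6 remains.
(2,9) = 9: row 2 has {2,3,4,5,6,7,8}; col 9 has {1,2,3,4,7,8}; box has {2,3,4,5,7,8} → only 9 remains.
(3,2) = 4: row 3 has {1,2,3,5,7,8}; col 2 has {1,2,3,5,6,7,8,9}; box has {1,2,3,5,7,8,9} → only 4 remains.

4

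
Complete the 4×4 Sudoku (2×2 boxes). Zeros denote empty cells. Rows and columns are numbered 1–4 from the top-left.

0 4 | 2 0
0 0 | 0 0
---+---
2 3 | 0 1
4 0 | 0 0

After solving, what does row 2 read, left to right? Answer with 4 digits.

R1C4 = 3 (sole candidate).
R2C4 = 4: row 2 has {}; col 4 has {1,3}; box has {2,3} → only 4 remains.
R3C3 = 4 (sole candidate).
R4C2 = 1 (sole candidate).
R4C3 = 3 (sole candidate).
R4C4 = 2 (sole candidate).
R1C1 = 1 (sole candidate).
R2C1 = 3: row 2 has {4}; col 1 has {1,2,4}; box has {1,4} → only 3 remains.
R2C2 = 2: row 2 has {3,4}; col 2 has {1,3,4}; box has {1,3,4} → only 2 remains.
R2C3 = 1: row 2 has {2,3,4}; col 3 has {2,3,4}; box has {2,3,4} → only 1 remains.

3214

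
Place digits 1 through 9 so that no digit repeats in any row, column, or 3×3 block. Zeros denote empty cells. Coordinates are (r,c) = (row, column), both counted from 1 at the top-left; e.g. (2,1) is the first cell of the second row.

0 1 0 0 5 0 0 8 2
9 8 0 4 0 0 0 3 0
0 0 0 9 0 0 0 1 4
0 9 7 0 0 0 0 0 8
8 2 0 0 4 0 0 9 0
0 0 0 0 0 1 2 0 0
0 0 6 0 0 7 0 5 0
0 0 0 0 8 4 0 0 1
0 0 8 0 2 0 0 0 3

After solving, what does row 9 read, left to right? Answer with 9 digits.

178529463

(7,9) = 9 (sole candidate).
(1,7) = 9 (hidden single in row 1).
(2,5) = 1 (hidden single in row 2).
(7,5) = 3 (sole candidate).
(4,5) = 6 (sole candidate).
(4,8) = 4 (sole candidate).
(7,2) = 4 (sole candidate).
(7,4) = 1 (sole candidate).
(7,7) = 8 (sole candidate).
(3,5) = 7 (sole candidate).
(6,5) = 9 (sole candidate).
(7,1) = 2 (sole candidate).
(1,1) = 7 (hidden single in row 1).
(1,3) = 4 (hidden single in row 1).
(3,6) = 8 (hidden single in row 3).
(3,3) = 2 (hidden single in row 3).
(2,3) = 5 (sole candidate).
(6,3) = 3 (sole candidate).
(8,3) = 9 (sole candidate).
(5,3) = 1 (sole candidate).
(4,1) = 5 (sole candidate).
(6,2) = 6 (sole candidate).
(6,8) = 7 (sole candidate).
(6,9) = 5 (sole candidate).
(8,1) = 3 (sole candidate).
(9,1) = 1: row 9 has {2,3,8}; col 1 has {2,3,5,7,8,9}; box has {2,3,4,6,8,9} → only 1 remains.
(9,8) = 6: row 9 has {1,2,3,8}; col 8 has {1,3,4,5,7,8,9}; box has {1,3,5,8,9} → only 6 remains.
(3,1) = 6 (sole candidate).
(3,2) = 3 (sole candidate).
(3,7) = 5 (sole candidate).
(5,9) = 6 (sole candidate).
(6,1) = 4 (sole candidate).
(6,4) = 8 (sole candidate).
(8,7) = 7 (sole candidate).
(8,8) = 2 (sole candidate).
(9,4) = 5: row 9 has {1,2,3,6,8}; col 4 has {1,4,8,9}; box has {1,2,3,4,7,8} → only 5 remains.
(9,6) = 9: row 9 has {1,2,3,5,6,8}; col 6 has {1,4,7,8}; box has {1,2,3,4,5,7,8} → only 9 remains.
(9,7) = 4: row 9 has {1,2,3,5,6,8,9}; col 7 has {2,5,7,8,9}; box has {1,2,3,5,6,7,8,9} → only 4 remains.
(2,7) = 6 (sole candidate).
(2,9) = 7 (sole candidate).
(5,7) = 3 (sole candidate).
(8,2) = 5 (sole candidate).
(8,4) = 6 (sole candidate).
(9,2) = 7: row 9 has {1,2,3,4,5,6,8,9}; col 2 has {1,2,3,4,5,6,8,9}; box has {1,2,3,4,5,6,8,9} → only 7 remains.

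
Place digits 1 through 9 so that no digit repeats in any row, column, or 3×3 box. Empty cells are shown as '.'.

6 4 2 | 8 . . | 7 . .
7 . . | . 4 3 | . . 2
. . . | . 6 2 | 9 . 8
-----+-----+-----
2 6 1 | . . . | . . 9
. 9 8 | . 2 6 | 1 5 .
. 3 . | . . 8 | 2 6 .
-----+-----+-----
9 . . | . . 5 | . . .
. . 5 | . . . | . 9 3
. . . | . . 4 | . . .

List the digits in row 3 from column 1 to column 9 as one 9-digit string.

R2C3 = 9 (sole candidate).
R2C8 = 1 (sole candidate).
R3C3 = 3: row 3 has {2,6,8,9}; col 3 has {1,2,5,8,9}; box has {2,4,6,7,9} → only 3 remains.
R3C8 = 4: row 3 has {2,3,6,8,9}; col 8 has {1,5,6,9}; box has {1,2,7,8,9} → only 4 remains.
R4C6 = 7 (sole candidate).
R5C1 = 4 (sole candidate).
R5C4 = 3 (sole candidate).
R5C9 = 7 (sole candidate).
R6C1 = 5 (sole candidate).
R6C3 = 7 (sole candidate).
R6C9 = 4 (sole candidate).
R8C6 = 1 (sole candidate).
R9C3 = 6 (sole candidate).
R1C6 = 9 (sole candidate).
R1C8 = 3 (sole candidate).
R1C9 = 5 (sole candidate).
R2C4 = 5 (sole candidate).
R2C7 = 6 (sole candidate).
R3C1 = 1: row 3 has {2,3,4,6,8,9}; col 1 has {2,4,5,6,7,9}; box has {2,3,4,6,7,9} → only 1 remains.
R3C2 = 5: row 3 has {1,2,3,4,6,8,9}; col 2 has {3,4,6,9}; box has {1,2,3,4,6,7,9} → only 5 remains.
R3C4 = 7: row 3 has {1,2,3,4,5,6,8,9}; col 4 has {3,5,8}; box has {2,3,4,5,6,8,9} → only 7 remains.

153762948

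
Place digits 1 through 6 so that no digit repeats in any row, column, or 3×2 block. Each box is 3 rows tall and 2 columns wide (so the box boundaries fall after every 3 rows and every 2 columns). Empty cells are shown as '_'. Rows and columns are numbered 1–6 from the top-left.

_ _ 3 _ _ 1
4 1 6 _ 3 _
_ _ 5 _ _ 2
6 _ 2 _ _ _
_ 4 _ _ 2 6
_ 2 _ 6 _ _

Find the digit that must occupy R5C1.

R2C4 = 2 (sole candidate).
R2C6 = 5 (sole candidate).
R3C1 = 3 (sole candidate).
R3C2 = 6 (sole candidate).
R3C5 = 4 (sole candidate).
R5C3 = 1 (sole candidate).
R6C3 = 4 (sole candidate).
R6C6 = 3 (sole candidate).
R1C2 = 5 (sole candidate).
R1C4 = 4 (sole candidate).
R1C5 = 6 (sole candidate).
R3C4 = 1 (sole candidate).
R4C2 = 3 (sole candidate).
R4C4 = 5 (sole candidate).
R4C5 = 1 (sole candidate).
R4C6 = 4 (sole candidate).
R5C1 = 5: row 5 has {1,2,4,6}; col 1 has {3,4,6}; box has {2,3,4,6} → only 5 remains.

5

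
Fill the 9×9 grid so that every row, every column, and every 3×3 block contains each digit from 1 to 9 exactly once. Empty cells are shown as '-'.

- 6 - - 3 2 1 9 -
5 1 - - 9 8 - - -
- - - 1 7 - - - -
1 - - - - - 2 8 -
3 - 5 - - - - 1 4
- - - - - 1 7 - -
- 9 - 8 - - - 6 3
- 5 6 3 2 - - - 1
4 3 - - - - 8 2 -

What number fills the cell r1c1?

r4c6 = 3: in row 4, 3 can only go here (every other open cell in that row sees a 3).
r6c8 = 3: in row 6, 3 can only go here (every other open cell in that row sees a 3).
r8c1 = 8: in row 8, 8 can only go here (every other open cell in that row sees an 8).
r1c1 = 7: row 1 has {1,2,3,6,9}; col 1 has {1,3,4,5,8}; box has {1,5,6} → only 7 remains.

7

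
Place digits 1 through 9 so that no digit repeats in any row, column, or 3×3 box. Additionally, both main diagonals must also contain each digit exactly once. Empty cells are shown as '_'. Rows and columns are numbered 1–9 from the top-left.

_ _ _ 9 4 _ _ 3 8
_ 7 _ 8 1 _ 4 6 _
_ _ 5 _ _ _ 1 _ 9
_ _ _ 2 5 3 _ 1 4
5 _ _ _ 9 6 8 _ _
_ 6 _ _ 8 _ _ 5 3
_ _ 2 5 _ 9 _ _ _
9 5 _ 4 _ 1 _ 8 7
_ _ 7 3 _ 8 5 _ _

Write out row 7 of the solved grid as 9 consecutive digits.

R5C9 = 2 (sole candidate).
R6C4 = 7 (sole candidate).
R6C6 = 4 (sole candidate).
R6C7 = 9 (sole candidate).
R7C8 = 4: row 7 has {2,5,9}; col 8 has {1,3,5,6,8}; box has {5,7,8} → only 4 remains.
R9C1 = 4 (sole candidate).
R9C2 = 1 (sole candidate).
R9C9 = 6 (sole candidate).
R1C1 = 1 (sole candidate).
R1C2 = 2 (sole candidate).
R1C3 = 6 (sole candidate).
R1C7 = 7 (sole candidate).
R2C1 = 3 (sole candidate).
R2C3 = 9 (sole candidate).
R2C9 = 5 (sole candidate).
R3C1 = 8 (sole candidate).
R3C2 = 4 (sole candidate).
R3C4 = 6 (sole candidate).
R3C8 = 2 (sole candidate).
R4C1 = 7 (sole candidate).
R4C3 = 8 (sole candidate).
R4C7 = 6 (sole candidate).
R5C2 = 3 (sole candidate).
R5C4 = 1 (sole candidate).
R5C8 = 7 (sole candidate).
R6C1 = 2 (sole candidate).
R6C3 = 1 (sole candidate).
R7C1 = 6: row 7 has {2,4,5,9}; col 1 has {1,2,3,4,5,7,8,9}; box has {1,2,4,5,7,9} → only 6 remains.
R7C2 = 8: row 7 has {2,4,5,6,9}; col 2 has {1,2,3,4,5,6,7}; box has {1,2,4,5,6,7,9} → only 8 remains.
R7C5 = 7: row 7 has {2,4,5,6,8,9}; col 5 has {1,4,5,8,9}; box has {1,3,4,5,8,9} → only 7 remains.
R7C7 = 3: row 7 has {2,4,5,6,7,8,9}; col 7 has {1,4,5,6,7,8,9}; box has {4,5,6,7,8}; main diagonal has {1,2,4,5,6,7,8,9} → only 3 remains.
R7C9 = 1: row 7 has {2,3,4,5,6,7,8,9}; col 9 has {2,3,4,5,6,7,8,9}; box has {3,4,5,6,7,8} → only 1 remains.

682579341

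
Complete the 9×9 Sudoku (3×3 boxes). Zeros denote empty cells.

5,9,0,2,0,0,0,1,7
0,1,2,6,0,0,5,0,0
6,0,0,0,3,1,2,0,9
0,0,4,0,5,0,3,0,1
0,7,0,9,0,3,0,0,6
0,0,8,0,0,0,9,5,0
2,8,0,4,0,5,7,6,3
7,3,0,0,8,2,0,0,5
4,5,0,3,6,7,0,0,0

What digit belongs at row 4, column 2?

2

row 1, column 3 = 3: row 1 has {1,2,5,7,9}; col 3 has {2,4,8}; box has {1,2,5,6,9} → only 3 remains.
row 1, column 5 = 4: row 1 has {1,2,3,5,7,9}; col 5 has {3,5,6,8}; box has {1,2,3,6} → only 4 remains.
row 1, column 6 = 8: row 1 has {1,2,3,4,5,7,9}; col 6 has {1,2,3,5,7}; box has {1,2,3,4,6} → only 8 remains.
row 1, column 7 = 6: row 1 has {1,2,3,4,5,7,8,9}; col 7 has {2,3,5,7,9}; box has {1,2,5,7,9} → only 6 remains.
row 2, column 1 = 8: row 2 has {1,2,5,6}; col 1 has {2,4,5,6,7}; box has {1,2,3,5,6,9} → only 8 remains.
row 2, column 6 = 9: row 2 has {1,2,5,6,8}; col 6 has {1,2,3,5,7,8}; box has {1,2,3,4,6,8} → only 9 remains.
row 2, column 9 = 4: row 2 has {1,2,5,6,8,9}; col 9 has {1,3,5,6,7,9}; box has {1,2,5,6,7,9} → only 4 remains.
row 3, column 2 = 4: row 3 has {1,2,3,6,9}; col 2 has {1,3,5,7,8,9}; box has {1,2,3,5,6,8,9} → only 4 remains.
row 3, column 3 = 7: row 3 has {1,2,3,4,6,9}; col 3 has {2,3,4,8}; box has {1,2,3,4,5,6,8,9} → only 7 remains.
row 3, column 4 = 5: row 3 has {1,2,3,4,6,7,9}; col 4 has {2,3,4,6,9}; box has {1,2,3,4,6,8,9} → only 5 remains.
row 3, column 8 = 8: row 3 has {1,2,3,4,5,6,7,9}; col 8 has {1,5,6}; box has {1,2,4,5,6,7,9} → only 8 remains.
row 4, column 1 = 9: row 4 has {1,3,4,5}; col 1 has {2,4,5,6,7,8}; box has {4,7,8} → only 9 remains.
row 4, column 6 = 6: row 4 has {1,3,4,5,9}; col 6 has {1,2,3,5,7,8,9}; box has {3,5,9} → only 6 remains.
row 5, column 1 = 1: row 5 has {3,6,7,9}; col 1 has {2,4,5,6,7,8,9}; box has {4,7,8,9} → only 1 remains.
row 5, column 3 = 5: row 5 has {1,3,6,7,9}; col 3 has {2,3,4,7,8}; box has {1,4,7,8,9} → only 5 remains.
row 5, column 5 = 2: row 5 has {1,3,5,6,7,9}; col 5 has {3,4,5,6,8}; box has {3,5,6,9} → only 2 remains.
row 5, column 8 = 4: row 5 has {1,2,3,5,6,7,9}; col 8 has {1,5,6,8}; box has {1,3,5,6,9} → only 4 remains.
row 6, column 1 = 3: row 6 has {5,8,9}; col 1 has {1,2,4,5,6,7,8,9}; box has {1,4,5,7,8,9} → only 3 remains.
row 6, column 6 = 4: row 6 has {3,5,8,9}; col 6 has {1,2,3,5,6,7,8,9}; box has {2,3,5,6,9} → only 4 remains.
row 6, column 9 = 2: row 6 has {3,4,5,8,9}; col 9 has {1,3,4,5,6,7,9}; box has {1,3,4,5,6,9} → only 2 remains.
row 8, column 4 = 1: row 8 has {2,3,5,7,8}; col 4 has {2,3,4,5,6,9}; box has {2,3,4,5,6,7,8} → only 1 remains.
row 8, column 7 = 4: row 8 has {1,2,3,5,7,8}; col 7 has {2,3,5,6,7,9}; box has {3,5,6,7} → only 4 remains.
row 8, column 8 = 9: row 8 has {1,2,3,4,5,7,8}; col 8 has {1,4,5,6,8}; box has {3,4,5,6,7} → only 9 remains.
row 9, column 8 = 2: row 9 has {3,4,5,6,7}; col 8 has {1,4,5,6,8,9}; box has {3,4,5,6,7,9} → only 2 remains.
row 9, column 9 = 8: row 9 has {2,3,4,5,6,7}; col 9 has {1,2,3,4,5,6,7,9}; box has {2,3,4,5,6,7,9} → only 8 remains.
row 2, column 5 = 7: row 2 has {1,2,4,5,6,8,9}; col 5 has {2,3,4,5,6,8}; box has {1,2,3,4,5,6,8,9} → only 7 remains.
row 2, column 8 = 3: row 2 has {1,2,4,5,6,7,8,9}; col 8 has {1,2,4,5,6,8,9}; box has {1,2,4,5,6,7,8,9} → only 3 remains.
row 4, column 2 = 2: row 4 has {1,3,4,5,6,9}; col 2 has {1,3,4,5,7,8,9}; box has {1,3,4,5,7,8,9} → only 2 remains.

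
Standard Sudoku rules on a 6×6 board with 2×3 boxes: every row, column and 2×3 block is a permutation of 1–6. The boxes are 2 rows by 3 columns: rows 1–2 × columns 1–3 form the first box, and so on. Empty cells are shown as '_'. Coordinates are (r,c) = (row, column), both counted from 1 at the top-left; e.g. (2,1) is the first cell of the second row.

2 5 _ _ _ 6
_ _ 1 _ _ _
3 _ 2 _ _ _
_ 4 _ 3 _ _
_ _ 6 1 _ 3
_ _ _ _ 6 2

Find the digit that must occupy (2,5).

(1,4) = 4: row 1 has {2,5,6}; col 4 has {1,3}; box has {6} → only 4 remains.
(2,6) = 5: row 2 has {1}; col 6 has {2,3,6}; box has {4,6} → only 5 remains.
(4,3) = 5: row 4 has {3,4}; col 3 has {1,2,6}; box has {2,3,4} → only 5 remains.
(4,6) = 1: row 4 has {3,4,5}; col 6 has {2,3,5,6}; box has {3} → only 1 remains.
(5,2) = 2: row 5 has {1,3,6}; col 2 has {4,5}; box has {6} → only 2 remains.
(6,4) = 5: row 6 has {2,6}; col 4 has {1,3,4}; box has {1,2,3,6} → only 5 remains.
(1,3) = 3: row 1 has {2,4,5,6}; col 3 has {1,2,5,6}; box has {1,2,5} → only 3 remains.
(1,5) = 1: row 1 has {2,3,4,5,6}; col 5 has {6}; box has {4,5,6} → only 1 remains.
(2,2) = 6: row 2 has {1,5}; col 2 has {2,4,5}; box has {1,2,3,5} → only 6 remains.
(2,4) = 2: row 2 has {1,5,6}; col 4 has {1,3,4,5}; box has {1,4,5,6} → only 2 remains.
(2,5) = 3: row 2 has {1,2,5,6}; col 5 has {1,6}; box has {1,2,4,5,6} → only 3 remains.

3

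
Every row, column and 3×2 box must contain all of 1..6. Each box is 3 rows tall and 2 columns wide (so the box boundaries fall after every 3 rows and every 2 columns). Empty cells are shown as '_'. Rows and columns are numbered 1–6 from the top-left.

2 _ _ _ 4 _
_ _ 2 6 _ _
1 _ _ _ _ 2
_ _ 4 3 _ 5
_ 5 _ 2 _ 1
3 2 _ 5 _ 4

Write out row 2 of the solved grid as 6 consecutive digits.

542613

r1c4 = 1: row 1 has {2,4}; col 4 has {2,3,5,6}; box has {2,6} → only 1 remains.
r2c6 = 3: row 2 has {2,6}; col 6 has {1,2,4,5}; box has {2,4} → only 3 remains.
r3c4 = 4: row 3 has {1,2}; col 4 has {1,2,3,5,6}; box has {1,2,6} → only 4 remains.
r4c1 = 6: row 4 has {3,4,5}; col 1 has {1,2,3}; box has {2,3,5} → only 6 remains.
r4c2 = 1: row 4 has {3,4,5,6}; col 2 has {2,5}; box has {2,3,5,6} → only 1 remains.
r4c5 = 2: row 4 has {1,3,4,5,6}; col 5 has {4}; box has {1,4,5} → only 2 remains.
r5c1 = 4: row 5 has {1,2,5}; col 1 has {1,2,3,6}; box has {1,2,3,5,6} → only 4 remains.
r5c3 = 6: row 5 has {1,2,4,5}; col 3 has {2,4}; box has {2,3,4,5} → only 6 remains.
r5c5 = 3: row 5 has {1,2,4,5,6}; col 5 has {2,4}; box has {1,2,4,5} → only 3 remains.
r6c3 = 1: row 6 has {2,3,4,5}; col 3 has {2,4,6}; box has {2,3,4,5,6} → only 1 remains.
r6c5 = 6: row 6 has {1,2,3,4,5}; col 5 has {2,3,4}; box has {1,2,3,4,5} → only 6 remains.
r1c6 = 6: row 1 has {1,2,4}; col 6 has {1,2,3,4,5}; box has {2,3,4} → only 6 remains.
r2c1 = 5: row 2 has {2,3,6}; col 1 has {1,2,3,4,6}; box has {1,2} → only 5 remains.
r2c2 = 4: row 2 has {2,3,5,6}; col 2 has {1,2,5}; box has {1,2,5} → only 4 remains.
r2c5 = 1: row 2 has {2,3,4,5,6}; col 5 has {2,3,4,6}; box has {2,3,4,6} → only 1 remains.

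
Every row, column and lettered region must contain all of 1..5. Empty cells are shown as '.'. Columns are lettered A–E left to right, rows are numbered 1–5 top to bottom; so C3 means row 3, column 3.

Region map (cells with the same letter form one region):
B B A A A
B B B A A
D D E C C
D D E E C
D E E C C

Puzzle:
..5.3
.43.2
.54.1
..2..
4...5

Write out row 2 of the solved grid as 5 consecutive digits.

54312

D2 = 1: row 2 has {2,3,4}; col 4 has {}; region has {2,3,5} → only 1 remains.
E4 = 4 (sole candidate).
C5 = 1 (sole candidate).
D1 = 4 (sole candidate).
A2 = 5: row 2 has {1,2,3,4}; col 1 has {4}; region has {3,4} → only 5 remains.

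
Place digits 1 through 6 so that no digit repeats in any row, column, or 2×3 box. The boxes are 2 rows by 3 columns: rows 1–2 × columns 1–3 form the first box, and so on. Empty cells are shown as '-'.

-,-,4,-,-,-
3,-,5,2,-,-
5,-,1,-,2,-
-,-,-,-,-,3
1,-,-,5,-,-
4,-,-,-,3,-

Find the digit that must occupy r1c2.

2

r1c4 = 3: in row 1, 3 can only go here (every other open cell in that row sees a 3).
r3c2 = 3: in row 3, 3 can only go here (every other open cell in that row sees a 3).
r4c5 = 5: in row 4, 5 can only go here (every other open cell in that row sees a 5).
r1c6 = 5: in row 1, 5 can only go here (every other open cell in that row sees a 5).
r4c4 = 1: in row 4, 1 can only go here (every other open cell in that row sees a 1).
r6c4 = 6: row 6 has {3,4}; col 4 has {1,2,3,5}; box has {3,5} → only 6 remains.
r3c4 = 4: row 3 has {1,2,3,5}; col 4 has {1,2,3,5,6}; box has {1,2,3,5} → only 4 remains.
r3c6 = 6: row 3 has {1,2,3,4,5}; col 6 has {3,5}; box has {1,2,3,4,5} → only 6 remains.
r5c5 = 4: row 5 has {1,5}; col 5 has {2,3,5}; box has {3,5,6} → only 4 remains.
r5c6 = 2: row 5 has {1,4,5}; col 6 has {3,5,6}; box has {3,4,5,6} → only 2 remains.
r6c3 = 2: row 6 has {3,4,6}; col 3 has {1,4,5}; box has {1,4} → only 2 remains.
r6c6 = 1: row 6 has {2,3,4,6}; col 6 has {2,3,5,6}; box has {2,3,4,5,6} → only 1 remains.
r2c6 = 4: row 2 has {2,3,5}; col 6 has {1,2,3,5,6}; box has {2,3,5} → only 4 remains.
r4c3 = 6: row 4 has {1,3,5}; col 3 has {1,2,4,5}; box has {1,3,5} → only 6 remains.
r5c2 = 6: row 5 has {1,2,4,5}; col 2 has {3}; box has {1,2,4} → only 6 remains.
r5c3 = 3: row 5 has {1,2,4,5,6}; col 3 has {1,2,4,5,6}; box has {1,2,4,6} → only 3 remains.
r6c2 = 5: row 6 has {1,2,3,4,6}; col 2 has {3,6}; box has {1,2,3,4,6} → only 5 remains.
r2c2 = 1: row 2 has {2,3,4,5}; col 2 has {3,5,6}; box has {3,4,5} → only 1 remains.
r2c5 = 6: row 2 has {1,2,3,4,5}; col 5 has {2,3,4,5}; box has {2,3,4,5} → only 6 remains.
r4c1 = 2: row 4 has {1,3,5,6}; col 1 has {1,3,4,5}; box has {1,3,5,6} → only 2 remains.
r4c2 = 4: row 4 has {1,2,3,5,6}; col 2 has {1,3,5,6}; box has {1,2,3,5,6} → only 4 remains.
r1c1 = 6: row 1 has {3,4,5}; col 1 has {1,2,3,4,5}; box has {1,3,4,5} → only 6 remains.
r1c2 = 2: row 1 has {3,4,5,6}; col 2 has {1,3,4,5,6}; box has {1,3,4,5,6} → only 2 remains.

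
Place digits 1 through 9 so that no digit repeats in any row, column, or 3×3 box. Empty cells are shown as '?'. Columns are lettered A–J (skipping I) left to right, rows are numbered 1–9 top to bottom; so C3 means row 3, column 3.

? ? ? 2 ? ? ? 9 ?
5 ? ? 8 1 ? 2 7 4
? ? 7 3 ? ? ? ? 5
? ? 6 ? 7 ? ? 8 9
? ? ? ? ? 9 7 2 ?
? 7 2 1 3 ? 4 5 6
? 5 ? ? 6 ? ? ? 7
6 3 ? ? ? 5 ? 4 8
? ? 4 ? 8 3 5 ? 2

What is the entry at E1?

5

F2 = 6: row 2 has {1,2,4,5,7,8}; col 6 has {3,5,9}; box has {1,2,3,8} → only 6 remains.
F3 = 4: row 3 has {3,5,7}; col 6 has {3,5,6,9}; box has {1,2,3,6,8} → only 4 remains.
F4 = 2: row 4 has {6,7,8,9}; col 6 has {3,4,5,6,9}; box has {1,3,7,9} → only 2 remains.
F6 = 8: row 6 has {1,2,3,4,5,6,7}; col 6 has {2,3,4,5,6,9}; box has {1,2,3,7,9} → only 8 remains.
F7 = 1: row 7 has {5,6,7}; col 6 has {2,3,4,5,6,8,9}; box has {3,5,6,8} → only 1 remains.
H7 = 3: row 7 has {1,5,6,7}; col 8 has {2,4,5,7,8,9}; box has {2,4,5,7,8} → only 3 remains.
E1 = 5: row 1 has {2,9}; col 5 has {1,3,6,7,8}; box has {1,2,3,4,6,8} → only 5 remains.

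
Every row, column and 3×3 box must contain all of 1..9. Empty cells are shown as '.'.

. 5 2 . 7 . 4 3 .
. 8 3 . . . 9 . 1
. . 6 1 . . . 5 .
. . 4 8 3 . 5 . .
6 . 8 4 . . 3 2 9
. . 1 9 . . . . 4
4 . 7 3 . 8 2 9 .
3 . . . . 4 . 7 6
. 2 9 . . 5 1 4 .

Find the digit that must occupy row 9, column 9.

row 1, column 4 = 6: row 1 has {2,3,4,5,7}; col 4 has {1,3,4,8,9}; box has {1,7} → only 6 remains.
row 1, column 6 = 9: row 1 has {2,3,4,5,6,7}; col 6 has {4,5,8}; box has {1,6,7} → only 9 remains.
row 1, column 9 = 8: row 1 has {2,3,4,5,6,7,9}; col 9 has {1,4,6,9}; box has {1,3,4,5,9} → only 8 remains.
row 2, column 1 = 7: row 2 has {1,3,8,9}; col 1 has {3,4,6}; box has {2,3,5,6,8} → only 7 remains.
row 2, column 6 = 2: row 2 has {1,3,7,8,9}; col 6 has {4,5,8,9}; box has {1,6,7,9} → only 2 remains.
row 2, column 8 = 6: row 2 has {1,2,3,7,8,9}; col 8 has {2,3,4,5,7,9}; box has {1,3,4,5,8,9} → only 6 remains.
row 3, column 1 = 9: row 3 has {1,5,6}; col 1 has {3,4,6,7}; box has {2,3,5,6,7,8} → only 9 remains.
row 3, column 2 = 4: row 3 has {1,5,6,9}; col 2 has {2,5,8}; box has {2,3,5,6,7,8,9} → only 4 remains.
row 3, column 5 = 8: row 3 has {1,4,5,6,9}; col 5 has {3,7}; box has {1,2,6,7,9} → only 8 remains.
row 3, column 6 = 3: row 3 has {1,4,5,6,8,9}; col 6 has {2,4,5,8,9}; box has {1,2,6,7,8,9} → only 3 remains.
row 3, column 7 = 7: row 3 has {1,3,4,5,6,8,9}; col 7 has {1,2,3,4,5,9}; box has {1,3,4,5,6,8,9} → only 7 remains.
row 3, column 9 = 2: row 3 has {1,3,4,5,6,7,8,9}; col 9 has {1,4,6,8,9}; box has {1,3,4,5,6,7,8,9} → only 2 remains.
row 4, column 1 = 2: row 4 has {3,4,5,8}; col 1 has {3,4,6,7,9}; box has {1,4,6,8} → only 2 remains.
row 4, column 8 = 1: row 4 has {2,3,4,5,8}; col 8 has {2,3,4,5,6,7,9}; box has {2,3,4,5,9} → only 1 remains.
row 4, column 9 = 7: row 4 has {1,2,3,4,5,8}; col 9 has {1,2,4,6,8,9}; box has {1,2,3,4,5,9} → only 7 remains.
row 5, column 2 = 7: row 5 has {2,3,4,6,8,9}; col 2 has {2,4,5,8}; box has {1,2,4,6,8} → only 7 remains.
row 5, column 6 = 1: row 5 has {2,3,4,6,7,8,9}; col 6 has {2,3,4,5,8,9}; box has {3,4,8,9} → only 1 remains.
row 6, column 1 = 5: row 6 has {1,4,9}; col 1 has {2,3,4,6,7,9}; box has {1,2,4,6,7,8} → only 5 remains.
row 6, column 2 = 3: row 6 has {1,4,5,9}; col 2 has {2,4,5,7,8}; box has {1,2,4,5,6,7,8} → only 3 remains.
row 6, column 8 = 8: row 6 has {1,3,4,5,9}; col 8 has {1,2,3,4,5,6,7,9}; box has {1,2,3,4,5,7,9} → only 8 remains.
row 7, column 9 = 5: row 7 has {2,3,4,7,8,9}; col 9 has {1,2,4,6,7,8,9}; box has {1,2,4,6,7,9} → only 5 remains.
row 8, column 2 = 1: row 8 has {3,4,6,7}; col 2 has {2,3,4,5,7,8}; box has {2,3,4,7,9} → only 1 remains.
row 8, column 3 = 5: row 8 has {1,3,4,6,7}; col 3 has {1,2,3,4,6,7,8,9}; box has {1,2,3,4,7,9} → only 5 remains.
row 8, column 4 = 2: row 8 has {1,3,4,5,6,7}; col 4 has {1,3,4,6,8,9}; box has {3,4,5,8} → only 2 remains.
row 8, column 5 = 9: row 8 has {1,2,3,4,5,6,7}; col 5 has {3,7,8}; box has {2,3,4,5,8} → only 9 remains.
row 8, column 7 = 8: row 8 has {1,2,3,4,5,6,7,9}; col 7 has {1,2,3,4,5,7,9}; box has {1,2,4,5,6,7,9} → only 8 remains.
row 9, column 1 = 8: row 9 has {1,2,4,5,9}; col 1 has {2,3,4,5,6,7,9}; box has {1,2,3,4,5,7,9} → only 8 remains.
row 9, column 4 = 7: row 9 has {1,2,4,5,8,9}; col 4 has {1,2,3,4,6,8,9}; box has {2,3,4,5,8,9} → only 7 remains.
row 9, column 5 = 6: row 9 has {1,2,4,5,7,8,9}; col 5 has {3,7,8,9}; box has {2,3,4,5,7,8,9} → only 6 remains.
row 9, column 9 = 3: row 9 has {1,2,4,5,6,7,8,9}; col 9 has {1,2,4,5,6,7,8,9}; box has {1,2,4,5,6,7,8,9} → only 3 remains.

3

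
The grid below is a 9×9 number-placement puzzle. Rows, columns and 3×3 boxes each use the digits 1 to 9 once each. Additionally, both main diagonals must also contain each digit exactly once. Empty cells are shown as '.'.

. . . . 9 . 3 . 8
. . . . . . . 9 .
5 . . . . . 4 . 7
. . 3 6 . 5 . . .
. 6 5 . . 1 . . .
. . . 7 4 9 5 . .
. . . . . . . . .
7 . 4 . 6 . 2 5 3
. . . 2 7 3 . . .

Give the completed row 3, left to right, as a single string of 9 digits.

row 8, column 2 = 1 (sole candidate).
row 8, column 6 = 8 (sole candidate).
row 9, column 1 = 6 (sole candidate).
row 7, column 3 = 2 (sole candidate).
row 7, column 6 = 4 (sole candidate).
row 8, column 4 = 9 (sole candidate).
row 5, column 5 = 3 (sole candidate).
row 5, column 4 = 8 (sole candidate).
row 4, column 5 = 2 (sole candidate).
row 1, column 4 = 5 (hidden single in row 1).
row 7, column 4 = 1 (sole candidate).
row 7, column 5 = 5 (sole candidate).
row 3, column 4 = 3: row 3 has {4,5,7}; col 4 has {1,2,5,6,7,8,9}; box has {5,9} → only 3 remains.
row 2, column 4 = 4 (sole candidate).
row 2, column 1 = 3 (hidden single in row 2).
row 2, column 9 = 5 (hidden single in row 2).
row 3, column 2 = 9: in row 3, 9 can only go here (every other open cell in that row sees a 9).
row 6, column 8 = 3 (hidden single in row 6).
row 6, column 9 = 6 (hidden single in row 6).
row 7, column 9 = 9 (sole candidate).
row 7, column 1 = 8 (sole candidate).
row 7, column 2 = 3 (sole candidate).
row 7, column 7 = 7 (sole candidate).
row 7, column 8 = 6 (sole candidate).
row 9, column 2 = 5 (sole candidate).
row 9, column 3 = 9 (sole candidate).
row 5, column 7 = 9 (sole candidate).
row 3, column 6 = 6: in row 3, 6 can only go here (every other open cell in that row sees a 6).
row 1, column 3 = 6 (hidden single in row 1).
row 2, column 7 = 6 (hidden single in row 2).
row 3, column 8 = 2: in row 3, 2 can only go here (every other open cell in that row sees a 2).
row 1, column 8 = 1 (sole candidate).
row 4, column 1 = 9 (hidden single in row 4).
row 5, column 8 = 7 (hidden single in row 5).
row 4, column 2 = 7 (hidden single in row 4).
row 1, column 6 = 7 (hidden single in row 1).
row 2, column 6 = 2 (sole candidate).
row 2, column 2 = 8 (sole candidate).
row 2, column 5 = 1 (sole candidate).
row 3, column 3 = 1: row 3 has {2,3,4,5,6,7,9}; col 3 has {2,3,4,5,6,9}; box has {3,5,6,8,9}; main diagonal has {3,5,6,7,8,9} → only 1 remains.
row 3, column 5 = 8: row 3 has {1,2,3,4,5,6,7,9}; col 5 has {1,2,3,4,5,6,7,9}; box has {1,2,3,4,5,6,7,9} → only 8 remains.

591386427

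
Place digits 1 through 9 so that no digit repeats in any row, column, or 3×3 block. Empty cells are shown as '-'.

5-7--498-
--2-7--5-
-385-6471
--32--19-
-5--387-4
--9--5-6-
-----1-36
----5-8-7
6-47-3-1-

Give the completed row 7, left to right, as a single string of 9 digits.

r2c6 = 9: row 2 has {2,5,7}; col 6 has {1,3,4,5,6,8}; box has {4,5,6,7} → only 9 remains.
r2c9 = 3: row 2 has {2,5,7,9}; col 9 has {1,4,6,7}; box has {1,4,5,7,8,9} → only 3 remains.
r3c1 = 9: row 3 has {1,3,4,5,6,7,8}; col 1 has {5,6}; box has {2,3,5,7,8} → only 9 remains.
r3c5 = 2: row 3 has {1,3,4,5,6,7,8,9}; col 5 has {3,5,7}; box has {4,5,6,7,9} → only 2 remains.
r4c6 = 7: row 4 has {1,2,3,9}; col 6 has {1,3,4,5,6,8,9}; box has {2,3,5,8} → only 7 remains.
r5c8 = 2: row 5 has {3,4,5,7,8}; col 8 has {1,3,5,6,7,8,9}; box has {1,4,6,7,9} → only 2 remains.
r6c7 = 3: row 6 has {5,6,9}; col 7 has {1,4,7,8,9}; box has {1,2,4,6,7,9} → only 3 remains.
r6c9 = 8: row 6 has {3,5,6,9}; col 9 has {1,3,4,6,7}; box has {1,2,3,4,6,7,9} → only 8 remains.
r7c3 = 5: row 7 has {1,3,6}; col 3 has {2,3,4,7,8,9}; box has {4,6} → only 5 remains.
r7c7 = 2: row 7 has {1,3,5,6}; col 7 has {1,3,4,7,8,9}; box has {1,3,6,7,8} → only 2 remains.
r8c3 = 1: row 8 has {5,7,8}; col 3 has {2,3,4,5,7,8,9}; box has {4,5,6} → only 1 remains.
r8c6 = 2: row 8 has {1,5,7,8}; col 6 has {1,3,4,5,6,7,8,9}; box has {1,3,5,7} → only 2 remains.
r8c8 = 4: row 8 has {1,2,5,7,8}; col 8 has {1,2,3,5,6,7,8,9}; box has {1,2,3,6,7,8} → only 4 remains.
r9c7 = 5: row 9 has {1,3,4,6,7}; col 7 has {1,2,3,4,7,8,9}; box has {1,2,3,4,6,7,8} → only 5 remains.
r9c9 = 9: row 9 has {1,3,4,5,6,7}; col 9 has {1,3,4,6,7,8}; box has {1,2,3,4,5,6,7,8} → only 9 remains.
r1c5 = 1: row 1 has {4,5,7,8,9}; col 5 has {2,3,5,7}; box has {2,4,5,6,7,9} → only 1 remains.
r1c9 = 2: row 1 has {1,4,5,7,8,9}; col 9 has {1,3,4,6,7,8,9}; box has {1,3,4,5,7,8,9} → only 2 remains.
r2c4 = 8: row 2 has {2,3,5,7,9}; col 4 has {2,5,7}; box has {1,2,4,5,6,7,9} → only 8 remains.
r2c7 = 6: row 2 has {2,3,5,7,8,9}; col 7 has {1,2,3,4,5,7,8,9}; box has {1,2,3,4,5,7,8,9} → only 6 remains.
r4c9 = 5: row 4 has {1,2,3,7,9}; col 9 has {1,2,3,4,6,7,8,9}; box has {1,2,3,4,6,7,8,9} → only 5 remains.
r5c1 = 1: row 5 has {2,3,4,5,7,8}; col 1 has {5,6,9}; box has {3,5,9} → only 1 remains.
r5c3 = 6: row 5 has {1,2,3,4,5,7,8}; col 3 has {1,2,3,4,5,7,8,9}; box has {1,3,5,9} → only 6 remains.
r5c4 = 9: row 5 has {1,2,3,4,5,6,7,8}; col 4 has {2,5,7,8}; box has {2,3,5,7,8} → only 9 remains.
r6c5 = 4: row 6 has {3,5,6,8,9}; col 5 has {1,2,3,5,7}; box has {2,3,5,7,8,9} → only 4 remains.
r7c4 = 4: row 7 has {1,2,3,5,6}; col 4 has {2,5,7,8,9}; box has {1,2,3,5,7} → only 4 remains.
r8c1 = 3: row 8 has {1,2,4,5,7,8}; col 1 has {1,5,6,9}; box has {1,4,5,6} → only 3 remains.
r8c2 = 9: row 8 has {1,2,3,4,5,7,8}; col 2 has {3,5}; box has {1,3,4,5,6} → only 9 remains.
r8c4 = 6: row 8 has {1,2,3,4,5,7,8,9}; col 4 has {2,4,5,7,8,9}; box has {1,2,3,4,5,7} → only 6 remains.
r9c5 = 8: row 9 has {1,3,4,5,6,7,9}; col 5 has {1,2,3,4,5,7}; box has {1,2,3,4,5,6,7} → only 8 remains.
r1c2 = 6: row 1 has {1,2,4,5,7,8,9}; col 2 has {3,5,9}; box has {2,3,5,7,8,9} → only 6 remains.
r1c4 = 3: row 1 has {1,2,4,5,6,7,8,9}; col 4 has {2,4,5,6,7,8,9}; box has {1,2,4,5,6,7,8,9} → only 3 remains.
r2c1 = 4: row 2 has {2,3,5,6,7,8,9}; col 1 has {1,3,5,6,9}; box has {2,3,5,6,7,8,9} → only 4 remains.
r2c2 = 1: row 2 has {2,3,4,5,6,7,8,9}; col 2 has {3,5,6,9}; box has {2,3,4,5,6,7,8,9} → only 1 remains.
r4c1 = 8: row 4 has {1,2,3,5,7,9}; col 1 has {1,3,4,5,6,9}; box has {1,3,5,6,9} → only 8 remains.
r4c2 = 4: row 4 has {1,2,3,5,7,8,9}; col 2 has {1,3,5,6,9}; box has {1,3,5,6,8,9} → only 4 remains.
r4c5 = 6: row 4 has {1,2,3,4,5,7,8,9}; col 5 has {1,2,3,4,5,7,8}; box has {2,3,4,5,7,8,9} → only 6 remains.
r6c4 = 1: row 6 has {3,4,5,6,8,9}; col 4 has {2,3,4,5,6,7,8,9}; box has {2,3,4,5,6,7,8,9} → only 1 remains.
r7c1 = 7: row 7 has {1,2,3,4,5,6}; col 1 has {1,3,4,5,6,8,9}; box has {1,3,4,5,6,9} → only 7 remains.
r7c2 = 8: row 7 has {1,2,3,4,5,6,7}; col 2 has {1,3,4,5,6,9}; box has {1,3,4,5,6,7,9} → only 8 remains.
r7c5 = 9: row 7 has {1,2,3,4,5,6,7,8}; col 5 has {1,2,3,4,5,6,7,8}; box has {1,2,3,4,5,6,7,8} → only 9 remains.

785491236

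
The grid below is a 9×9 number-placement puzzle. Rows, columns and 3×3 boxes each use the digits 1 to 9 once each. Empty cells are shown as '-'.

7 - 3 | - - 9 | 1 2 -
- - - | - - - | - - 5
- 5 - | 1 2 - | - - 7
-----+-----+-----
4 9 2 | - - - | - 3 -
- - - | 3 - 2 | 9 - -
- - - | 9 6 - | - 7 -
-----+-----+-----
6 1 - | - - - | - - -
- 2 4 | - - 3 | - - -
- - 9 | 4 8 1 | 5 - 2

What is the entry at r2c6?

6

r9c1 = 3 (sole candidate).
r9c2 = 7 (sole candidate).
r9c8 = 6 (sole candidate).
r2c1 = 2 (hidden single in row 2).
r2c3 = 1 (hidden single in row 2).
r2c8 = 9 (hidden single in row 2).
r3c7 = 3 (hidden single in row 3).
r3c1 = 9 (hidden single in row 3).
r2c5 = 3 (hidden single in row 2).
r6c7 = 2 (hidden single in row 6).
r6c2 = 3 (hidden single in row 6).
r7c4 = 2 (hidden single in row 7).
r7c9 = 3 (hidden single in row 7).
r7c5 = 9 (hidden single in row 7).
r8c4 = 6 (hidden single in row 8).
r8c9 = 9 (hidden single in row 8).
r8c8 = 1 (hidden single in row 8).
r5c3 = 7 (hidden single in column 3).
r3c3 = 6 (hidden single in column 3).
r1c9 = 6 (hidden single in row 1).
r2c6 = 6: in row 2, 6 can only go here (every other open cell in that row sees a 6).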